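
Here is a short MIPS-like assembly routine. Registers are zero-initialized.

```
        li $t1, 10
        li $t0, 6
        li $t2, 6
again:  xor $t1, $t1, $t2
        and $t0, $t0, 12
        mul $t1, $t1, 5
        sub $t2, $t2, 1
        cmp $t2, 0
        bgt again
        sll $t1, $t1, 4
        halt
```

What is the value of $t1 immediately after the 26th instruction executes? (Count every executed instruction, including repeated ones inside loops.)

$t1=10
$t0=6
$t2=6
$t1=10^6=12
$t0=6&12=4
$t1=12*5=60
$t2=6-1=5
cmp $t2, 0  (cmp 5,0)
bgt again: taken
$t1=60^5=57
$t0=4&12=4
$t1=57*5=285
$t2=5-1=4
cmp $t2, 0  (cmp 4,0)
bgt again: taken
$t1=285^4=281
$t0=4&12=4
$t1=281*5=1405
$t2=4-1=3
cmp $t2, 0  (cmp 3,0)
bgt again: taken
$t1=1405^3=1406
$t0=4&12=4
$t1=1406*5=7030
$t2=3-1=2
cmp $t2, 0  (cmp 2,0)
After step 26: $t1 = 7030.

7030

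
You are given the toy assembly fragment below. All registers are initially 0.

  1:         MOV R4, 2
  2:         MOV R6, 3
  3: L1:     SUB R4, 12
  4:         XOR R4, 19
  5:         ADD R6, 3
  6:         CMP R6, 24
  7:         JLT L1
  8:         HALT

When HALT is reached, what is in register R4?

MOV R4, 2 → R4=2
MOV R6, 3 → R6=3
SUB R4, 12 → R4=2-12=-10
XOR R4, 19 → R4=(-10)^19=-27
ADD R6, 3 → R6=3+3=6
CMP R6, 24  (cmp 6,24)
JLT L1: taken
SUB R4, 12 → R4=(-27)-12=-39
XOR R4, 19 → R4=(-39)^19=-54
ADD R6, 3 → R6=6+3=9
CMP R6, 24  (cmp 9,24)
JLT L1: taken
SUB R4, 12 → R4=(-54)-12=-66
XOR R4, 19 → R4=(-66)^19=-83
ADD R6, 3 → R6=9+3=12
CMP R6, 24  (cmp 12,24)
JLT L1: taken
SUB R4, 12 → R4=(-83)-12=-95
XOR R4, 19 → R4=(-95)^19=-78
ADD R6, 3 → R6=12+3=15
CMP R6, 24  (cmp 15,24)
JLT L1: taken
SUB R4, 12 → R4=(-78)-12=-90
XOR R4, 19 → R4=(-90)^19=-75
ADD R6, 3 → R6=15+3=18
CMP R6, 24  (cmp 18,24)
JLT L1: taken
SUB R4, 12 → R4=(-75)-12=-87
XOR R4, 19 → R4=(-87)^19=-70
ADD R6, 3 → R6=18+3=21
CMP R6, 24  (cmp 21,24)
JLT L1: taken
SUB R4, 12 → R4=(-70)-12=-82
XOR R4, 19 → R4=(-82)^19=-67
ADD R6, 3 → R6=21+3=24
CMP R6, 24  (cmp 24,24)
JLT L1: not taken
halt.

-67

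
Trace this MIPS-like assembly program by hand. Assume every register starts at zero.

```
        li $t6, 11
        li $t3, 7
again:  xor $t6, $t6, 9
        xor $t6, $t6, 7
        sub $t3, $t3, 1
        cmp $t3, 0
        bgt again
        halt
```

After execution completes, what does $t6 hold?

after li $t6, 11: $t6=11
after li $t3, 7: $t3=7
after xor $t6, $t6, 9: $t6=11^9=2
after xor $t6, $t6, 7: $t6=2^7=5
after sub $t3, $t3, 1: $t3=7-1=6
cmp $t3, 0  (cmp 6,0)
bgt again: taken
after xor $t6, $t6, 9: $t6=5^9=12
after xor $t6, $t6, 7: $t6=12^7=11
after sub $t3, $t3, 1: $t3=6-1=5
cmp $t3, 0  (cmp 5,0)
bgt again: taken
after xor $t6, $t6, 9: $t6=11^9=2
after xor $t6, $t6, 7: $t6=2^7=5
after sub $t3, $t3, 1: $t3=5-1=4
cmp $t3, 0  (cmp 4,0)
bgt again: taken
after xor $t6, $t6, 9: $t6=5^9=12
after xor $t6, $t6, 7: $t6=12^7=11
after sub $t3, $t3, 1: $t3=4-1=3
cmp $t3, 0  (cmp 3,0)
bgt again: taken
after xor $t6, $t6, 9: $t6=11^9=2
after xor $t6, $t6, 7: $t6=2^7=5
after sub $t3, $t3, 1: $t3=3-1=2
cmp $t3, 0  (cmp 2,0)
bgt again: taken
after xor $t6, $t6, 9: $t6=5^9=12
after xor $t6, $t6, 7: $t6=12^7=11
after sub $t3, $t3, 1: $t3=2-1=1
cmp $t3, 0  (cmp 1,0)
bgt again: taken
after xor $t6, $t6, 9: $t6=11^9=2
after xor $t6, $t6, 7: $t6=2^7=5
after sub $t3, $t3, 1: $t3=1-1=0
cmp $t3, 0  (cmp 0,0)
bgt again: not taken
halt.

5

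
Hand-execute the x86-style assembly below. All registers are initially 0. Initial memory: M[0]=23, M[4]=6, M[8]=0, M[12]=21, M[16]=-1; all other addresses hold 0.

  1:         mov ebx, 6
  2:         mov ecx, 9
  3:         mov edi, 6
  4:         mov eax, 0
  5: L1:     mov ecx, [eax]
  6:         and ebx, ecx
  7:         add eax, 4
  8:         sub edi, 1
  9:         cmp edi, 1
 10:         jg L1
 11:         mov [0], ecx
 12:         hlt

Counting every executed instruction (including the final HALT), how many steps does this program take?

after mov ebx, 6: ebx=6
after mov ecx, 9: ecx=9
after mov edi, 6: edi=6
after mov eax, 0: eax=0
after mov ecx, [eax]: ecx=M[0]=23
after and ebx, ecx: ebx=6&23=6
after add eax, 4: eax=0+4=4
after sub edi, 1: edi=6-1=5
cmp edi, 1  (cmp 5,1)
jg L1: taken
after mov ecx, [eax]: ecx=M[4]=6
after and ebx, ecx: ebx=6&6=6
after add eax, 4: eax=4+4=8
after sub edi, 1: edi=5-1=4
cmp edi, 1  (cmp 4,1)
jg L1: taken
after mov ecx, [eax]: ecx=M[8]=0
after and ebx, ecx: ebx=6&0=0
after add eax, 4: eax=8+4=12
after sub edi, 1: edi=4-1=3
cmp edi, 1  (cmp 3,1)
jg L1: taken
after mov ecx, [eax]: ecx=M[12]=21
after and ebx, ecx: ebx=0&21=0
after add eax, 4: eax=12+4=16
after sub edi, 1: edi=3-1=2
cmp edi, 1  (cmp 2,1)
jg L1: taken
after mov ecx, [eax]: ecx=M[16]=-1
after and ebx, ecx: ebx=0&(-1)=0
after add eax, 4: eax=16+4=20
after sub edi, 1: edi=2-1=1
cmp edi, 1  (cmp 1,1)
jg L1: not taken
mov [0], ecx → M[0]=-1
halt.
Total executed instructions: 36.

36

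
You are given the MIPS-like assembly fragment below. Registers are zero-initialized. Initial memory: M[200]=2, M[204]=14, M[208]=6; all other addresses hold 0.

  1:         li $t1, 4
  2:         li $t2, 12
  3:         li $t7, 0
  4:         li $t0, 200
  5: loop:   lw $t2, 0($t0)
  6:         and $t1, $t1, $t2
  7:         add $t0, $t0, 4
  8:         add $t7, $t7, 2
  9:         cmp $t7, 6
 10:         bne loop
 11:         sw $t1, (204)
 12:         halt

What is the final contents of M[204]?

0

$t1=4
$t2=12
$t7=0
$t0=200
$t2=M[200]=2
$t1=4&2=0
$t0=200+4=204
$t7=0+2=2
cmp $t7, 6  (cmp 2,6)
bne loop: taken
$t2=M[204]=14
$t1=0&14=0
$t0=204+4=208
$t7=2+2=4
cmp $t7, 6  (cmp 4,6)
bne loop: taken
$t2=M[208]=6
$t1=0&6=0
$t0=208+4=212
$t7=4+2=6
cmp $t7, 6  (cmp 6,6)
bne loop: not taken
sw $t1, (204) → M[204]=0
halt.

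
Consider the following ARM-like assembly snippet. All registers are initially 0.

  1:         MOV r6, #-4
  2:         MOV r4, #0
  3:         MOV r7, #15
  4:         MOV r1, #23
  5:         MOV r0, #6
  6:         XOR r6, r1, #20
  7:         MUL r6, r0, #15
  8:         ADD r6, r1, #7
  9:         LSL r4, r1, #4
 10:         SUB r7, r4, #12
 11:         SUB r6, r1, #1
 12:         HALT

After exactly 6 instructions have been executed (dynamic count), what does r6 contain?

3

MOV r6, #-4 → r6=-4
MOV r4, #0 → r4=0
MOV r7, #15 → r7=15
MOV r1, #23 → r1=23
MOV r0, #6 → r0=6
XOR r6, r1, #20 → r6=23^20=3
After step 6: r6 = 3.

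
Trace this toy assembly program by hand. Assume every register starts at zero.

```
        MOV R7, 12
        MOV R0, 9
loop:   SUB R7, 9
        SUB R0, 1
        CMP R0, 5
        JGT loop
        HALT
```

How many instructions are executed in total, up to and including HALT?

R7=12
R0=9
R7=12-9=3
R0=9-1=8
CMP R0, 5  (cmp 8,5)
JGT loop: taken
R7=3-9=-6
R0=8-1=7
CMP R0, 5  (cmp 7,5)
JGT loop: taken
R7=(-6)-9=-15
R0=7-1=6
CMP R0, 5  (cmp 6,5)
JGT loop: taken
R7=(-15)-9=-24
R0=6-1=5
CMP R0, 5  (cmp 5,5)
JGT loop: not taken
halt.
Total executed instructions: 19.

19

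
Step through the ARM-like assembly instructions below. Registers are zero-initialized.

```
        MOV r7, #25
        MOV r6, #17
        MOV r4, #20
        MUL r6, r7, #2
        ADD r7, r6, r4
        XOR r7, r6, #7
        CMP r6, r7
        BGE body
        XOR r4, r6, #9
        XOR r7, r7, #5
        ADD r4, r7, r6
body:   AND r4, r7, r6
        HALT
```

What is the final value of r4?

after MOV r7, #25: r7=25
after MOV r6, #17: r6=17
after MOV r4, #20: r4=20
after MUL r6, r7, #2: r6=25*2=50
after ADD r7, r6, r4: r7=50+20=70
after XOR r7, r6, #7: r7=50^7=53
CMP r6, r7  (cmp 50,53)
BGE body: not taken
after XOR r4, r6, #9: r4=50^9=59
after XOR r7, r7, #5: r7=53^5=48
after ADD r4, r7, r6: r4=48+50=98
after AND r4, r7, r6: r4=48&50=48
halt.

48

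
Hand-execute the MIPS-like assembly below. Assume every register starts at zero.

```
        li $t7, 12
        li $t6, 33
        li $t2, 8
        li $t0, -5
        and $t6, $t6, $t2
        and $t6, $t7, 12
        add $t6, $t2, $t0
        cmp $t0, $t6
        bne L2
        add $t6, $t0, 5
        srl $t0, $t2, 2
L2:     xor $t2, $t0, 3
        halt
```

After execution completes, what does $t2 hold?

$t7=12
$t6=33
$t2=8
$t0=-5
$t6=33&8=0
$t6=12&12=12
$t6=8+(-5)=3
cmp $t0, $t6  (cmp -5,3)
bne L2: taken
$t2=(-5)^3=-8
halt.

-8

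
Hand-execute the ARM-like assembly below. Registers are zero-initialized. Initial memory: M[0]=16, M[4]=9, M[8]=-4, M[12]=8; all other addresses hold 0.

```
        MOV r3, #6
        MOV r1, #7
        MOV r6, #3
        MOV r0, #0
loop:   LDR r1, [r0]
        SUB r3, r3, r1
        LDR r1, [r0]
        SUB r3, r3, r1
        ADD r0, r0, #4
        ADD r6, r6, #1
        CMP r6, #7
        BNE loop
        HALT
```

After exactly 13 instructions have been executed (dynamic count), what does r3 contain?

-26

MOV r3, #6 → r3=6
MOV r1, #7 → r1=7
MOV r6, #3 → r6=3
MOV r0, #0 → r0=0
LDR r1, [r0] → r1=M[0]=16
SUB r3, r3, r1 → r3=6-16=-10
LDR r1, [r0] → r1=M[0]=16
SUB r3, r3, r1 → r3=(-10)-16=-26
ADD r0, r0, #4 → r0=0+4=4
ADD r6, r6, #1 → r6=3+1=4
CMP r6, #7  (cmp 4,7)
BNE loop: taken
LDR r1, [r0] → r1=M[4]=9
After step 13: r3 = -26.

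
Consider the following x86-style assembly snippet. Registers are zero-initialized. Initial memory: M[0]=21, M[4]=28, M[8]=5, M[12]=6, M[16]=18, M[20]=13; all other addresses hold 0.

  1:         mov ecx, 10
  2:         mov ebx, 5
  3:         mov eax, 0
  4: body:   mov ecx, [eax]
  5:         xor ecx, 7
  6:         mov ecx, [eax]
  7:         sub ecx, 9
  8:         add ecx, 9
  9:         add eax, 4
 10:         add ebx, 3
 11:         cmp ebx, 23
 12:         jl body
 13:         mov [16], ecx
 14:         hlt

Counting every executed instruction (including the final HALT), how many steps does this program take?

59

mov ecx, 10 → ecx=10
mov ebx, 5 → ebx=5
mov eax, 0 → eax=0
mov ecx, [eax] → ecx=M[0]=21
xor ecx, 7 → ecx=21^7=18
mov ecx, [eax] → ecx=M[0]=21
sub ecx, 9 → ecx=21-9=12
add ecx, 9 → ecx=12+9=21
add eax, 4 → eax=0+4=4
add ebx, 3 → ebx=5+3=8
cmp ebx, 23  (cmp 8,23)
jl body: taken
mov ecx, [eax] → ecx=M[4]=28
xor ecx, 7 → ecx=28^7=27
mov ecx, [eax] → ecx=M[4]=28
sub ecx, 9 → ecx=28-9=19
add ecx, 9 → ecx=19+9=28
add eax, 4 → eax=4+4=8
add ebx, 3 → ebx=8+3=11
cmp ebx, 23  (cmp 11,23)
jl body: taken
mov ecx, [eax] → ecx=M[8]=5
xor ecx, 7 → ecx=5^7=2
mov ecx, [eax] → ecx=M[8]=5
sub ecx, 9 → ecx=5-9=-4
add ecx, 9 → ecx=(-4)+9=5
add eax, 4 → eax=8+4=12
add ebx, 3 → ebx=11+3=14
cmp ebx, 23  (cmp 14,23)
jl body: taken
mov ecx, [eax] → ecx=M[12]=6
xor ecx, 7 → ecx=6^7=1
mov ecx, [eax] → ecx=M[12]=6
sub ecx, 9 → ecx=6-9=-3
add ecx, 9 → ecx=(-3)+9=6
add eax, 4 → eax=12+4=16
add ebx, 3 → ebx=14+3=17
cmp ebx, 23  (cmp 17,23)
jl body: taken
mov ecx, [eax] → ecx=M[16]=18
xor ecx, 7 → ecx=18^7=21
mov ecx, [eax] → ecx=M[16]=18
sub ecx, 9 → ecx=18-9=9
add ecx, 9 → ecx=9+9=18
add eax, 4 → eax=16+4=20
add ebx, 3 → ebx=17+3=20
cmp ebx, 23  (cmp 20,23)
jl body: taken
mov ecx, [eax] → ecx=M[20]=13
xor ecx, 7 → ecx=13^7=10
mov ecx, [eax] → ecx=M[20]=13
sub ecx, 9 → ecx=13-9=4
add ecx, 9 → ecx=4+9=13
add eax, 4 → eax=20+4=24
add ebx, 3 → ebx=20+3=23
cmp ebx, 23  (cmp 23,23)
jl body: not taken
mov [16], ecx → M[16]=13
halt.
Total executed instructions: 59.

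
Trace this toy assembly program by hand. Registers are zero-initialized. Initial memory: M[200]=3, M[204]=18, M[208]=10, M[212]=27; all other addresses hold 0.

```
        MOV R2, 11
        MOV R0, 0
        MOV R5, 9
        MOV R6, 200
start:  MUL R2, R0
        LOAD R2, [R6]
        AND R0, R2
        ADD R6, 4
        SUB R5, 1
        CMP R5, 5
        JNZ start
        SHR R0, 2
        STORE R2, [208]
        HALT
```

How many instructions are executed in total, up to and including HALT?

after MOV R2, 11: R2=11
after MOV R0, 0: R0=0
after MOV R5, 9: R5=9
after MOV R6, 200: R6=200
after MUL R2, R0: R2=11*0=0
after LOAD R2, [R6]: R2=M[200]=3
after AND R0, R2: R0=0&3=0
after ADD R6, 4: R6=200+4=204
after SUB R5, 1: R5=9-1=8
CMP R5, 5  (cmp 8,5)
JNZ start: taken
after MUL R2, R0: R2=3*0=0
after LOAD R2, [R6]: R2=M[204]=18
after AND R0, R2: R0=0&18=0
after ADD R6, 4: R6=204+4=208
after SUB R5, 1: R5=8-1=7
CMP R5, 5  (cmp 7,5)
JNZ start: taken
after MUL R2, R0: R2=18*0=0
after LOAD R2, [R6]: R2=M[208]=10
after AND R0, R2: R0=0&10=0
after ADD R6, 4: R6=208+4=212
after SUB R5, 1: R5=7-1=6
CMP R5, 5  (cmp 6,5)
JNZ start: taken
after MUL R2, R0: R2=10*0=0
after LOAD R2, [R6]: R2=M[212]=27
after AND R0, R2: R0=0&27=0
after ADD R6, 4: R6=212+4=216
after SUB R5, 1: R5=6-1=5
CMP R5, 5  (cmp 5,5)
JNZ start: not taken
after SHR R0, 2: R0=0>>2=0
STORE R2, [208] → M[208]=27
halt.
Total executed instructions: 35.

35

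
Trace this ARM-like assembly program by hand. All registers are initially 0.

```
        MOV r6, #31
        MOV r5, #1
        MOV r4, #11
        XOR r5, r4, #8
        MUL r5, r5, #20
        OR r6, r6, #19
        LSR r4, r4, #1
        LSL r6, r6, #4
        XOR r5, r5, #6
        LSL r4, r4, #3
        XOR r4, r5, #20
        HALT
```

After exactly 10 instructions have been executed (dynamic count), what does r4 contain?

40

r6=31
r5=1
r4=11
r5=11^8=3
r5=3*20=60
r6=31|19=31
r4=11>>1=5
r6=31<<4=496
r5=60^6=58
r4=5<<3=40
After step 10: r4 = 40.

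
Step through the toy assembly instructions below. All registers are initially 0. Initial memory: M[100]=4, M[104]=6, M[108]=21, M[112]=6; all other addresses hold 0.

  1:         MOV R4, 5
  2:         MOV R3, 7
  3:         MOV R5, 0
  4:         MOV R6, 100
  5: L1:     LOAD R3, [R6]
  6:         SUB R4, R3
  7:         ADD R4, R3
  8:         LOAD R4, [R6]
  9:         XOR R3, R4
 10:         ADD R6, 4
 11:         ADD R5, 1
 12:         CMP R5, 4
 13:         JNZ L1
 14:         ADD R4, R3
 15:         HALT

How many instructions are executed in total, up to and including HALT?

after MOV R4, 5: R4=5
after MOV R3, 7: R3=7
after MOV R5, 0: R5=0
after MOV R6, 100: R6=100
after LOAD R3, [R6]: R3=M[100]=4
after SUB R4, R3: R4=5-4=1
after ADD R4, R3: R4=1+4=5
after LOAD R4, [R6]: R4=M[100]=4
after XOR R3, R4: R3=4^4=0
after ADD R6, 4: R6=100+4=104
after ADD R5, 1: R5=0+1=1
CMP R5, 4  (cmp 1,4)
JNZ L1: taken
after LOAD R3, [R6]: R3=M[104]=6
after SUB R4, R3: R4=4-6=-2
after ADD R4, R3: R4=(-2)+6=4
after LOAD R4, [R6]: R4=M[104]=6
after XOR R3, R4: R3=6^6=0
after ADD R6, 4: R6=104+4=108
after ADD R5, 1: R5=1+1=2
CMP R5, 4  (cmp 2,4)
JNZ L1: taken
after LOAD R3, [R6]: R3=M[108]=21
after SUB R4, R3: R4=6-21=-15
after ADD R4, R3: R4=(-15)+21=6
after LOAD R4, [R6]: R4=M[108]=21
after XOR R3, R4: R3=21^21=0
after ADD R6, 4: R6=108+4=112
after ADD R5, 1: R5=2+1=3
CMP R5, 4  (cmp 3,4)
JNZ L1: taken
after LOAD R3, [R6]: R3=M[112]=6
after SUB R4, R3: R4=21-6=15
after ADD R4, R3: R4=15+6=21
after LOAD R4, [R6]: R4=M[112]=6
after XOR R3, R4: R3=6^6=0
after ADD R6, 4: R6=112+4=116
after ADD R5, 1: R5=3+1=4
CMP R5, 4  (cmp 4,4)
JNZ L1: not taken
after ADD R4, R3: R4=6+0=6
halt.
Total executed instructions: 42.

42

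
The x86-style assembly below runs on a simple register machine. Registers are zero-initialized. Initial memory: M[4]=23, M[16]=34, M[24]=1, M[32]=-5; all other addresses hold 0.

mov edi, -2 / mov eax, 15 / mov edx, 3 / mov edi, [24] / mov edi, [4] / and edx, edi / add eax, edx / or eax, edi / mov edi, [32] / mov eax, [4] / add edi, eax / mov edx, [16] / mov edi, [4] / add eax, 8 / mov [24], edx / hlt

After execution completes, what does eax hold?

31

mov edi, -2 → edi=-2
mov eax, 15 → eax=15
mov edx, 3 → edx=3
mov edi, [24] → edi=M[24]=1
mov edi, [4] → edi=M[4]=23
and edx, edi → edx=3&23=3
add eax, edx → eax=15+3=18
or eax, edi → eax=18|23=23
mov edi, [32] → edi=M[32]=-5
mov eax, [4] → eax=M[4]=23
add edi, eax → edi=(-5)+23=18
mov edx, [16] → edx=M[16]=34
mov edi, [4] → edi=M[4]=23
add eax, 8 → eax=23+8=31
mov [24], edx → M[24]=34
halt.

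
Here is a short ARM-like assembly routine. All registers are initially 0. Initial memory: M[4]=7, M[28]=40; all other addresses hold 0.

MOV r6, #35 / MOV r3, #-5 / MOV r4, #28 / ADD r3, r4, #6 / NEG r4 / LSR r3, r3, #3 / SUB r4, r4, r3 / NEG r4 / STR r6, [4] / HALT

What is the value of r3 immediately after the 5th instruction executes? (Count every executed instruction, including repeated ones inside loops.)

after MOV r6, #35: r6=35
after MOV r3, #-5: r3=-5
after MOV r4, #28: r4=28
after ADD r3, r4, #6: r3=28+6=34
after NEG r4: r4=-(28)=-28
After step 5: r3 = 34.

34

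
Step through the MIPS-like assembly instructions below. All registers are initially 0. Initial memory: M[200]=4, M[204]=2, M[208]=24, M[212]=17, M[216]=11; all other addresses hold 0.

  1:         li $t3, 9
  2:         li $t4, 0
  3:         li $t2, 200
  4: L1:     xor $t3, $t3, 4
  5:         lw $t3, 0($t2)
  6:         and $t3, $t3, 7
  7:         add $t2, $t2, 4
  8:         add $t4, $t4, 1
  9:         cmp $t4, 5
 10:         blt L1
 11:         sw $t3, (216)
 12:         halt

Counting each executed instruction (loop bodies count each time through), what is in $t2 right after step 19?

208

li $t3, 9 → $t3=9
li $t4, 0 → $t4=0
li $t2, 200 → $t2=200
xor $t3, $t3, 4 → $t3=9^4=13
lw $t3, 0($t2) → $t3=M[200]=4
and $t3, $t3, 7 → $t3=4&7=4
add $t2, $t2, 4 → $t2=200+4=204
add $t4, $t4, 1 → $t4=0+1=1
cmp $t4, 5  (cmp 1,5)
blt L1: taken
xor $t3, $t3, 4 → $t3=4^4=0
lw $t3, 0($t2) → $t3=M[204]=2
and $t3, $t3, 7 → $t3=2&7=2
add $t2, $t2, 4 → $t2=204+4=208
add $t4, $t4, 1 → $t4=1+1=2
cmp $t4, 5  (cmp 2,5)
blt L1: taken
xor $t3, $t3, 4 → $t3=2^4=6
lw $t3, 0($t2) → $t3=M[208]=24
After step 19: $t2 = 208.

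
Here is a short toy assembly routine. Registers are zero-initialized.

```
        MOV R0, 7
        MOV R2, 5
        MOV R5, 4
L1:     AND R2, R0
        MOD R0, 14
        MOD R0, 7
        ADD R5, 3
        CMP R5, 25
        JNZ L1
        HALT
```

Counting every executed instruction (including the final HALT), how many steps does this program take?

MOV R0, 7 → R0=7
MOV R2, 5 → R2=5
MOV R5, 4 → R5=4
AND R2, R0 → R2=5&7=5
MOD R0, 14 → R0=7%14=7
MOD R0, 7 → R0=7%7=0
ADD R5, 3 → R5=4+3=7
CMP R5, 25  (cmp 7,25)
JNZ L1: taken
AND R2, R0 → R2=5&0=0
MOD R0, 14 → R0=0%14=0
MOD R0, 7 → R0=0%7=0
ADD R5, 3 → R5=7+3=10
CMP R5, 25  (cmp 10,25)
JNZ L1: taken
AND R2, R0 → R2=0&0=0
MOD R0, 14 → R0=0%14=0
MOD R0, 7 → R0=0%7=0
ADD R5, 3 → R5=10+3=13
CMP R5, 25  (cmp 13,25)
JNZ L1: taken
AND R2, R0 → R2=0&0=0
MOD R0, 14 → R0=0%14=0
MOD R0, 7 → R0=0%7=0
ADD R5, 3 → R5=13+3=16
CMP R5, 25  (cmp 16,25)
JNZ L1: taken
AND R2, R0 → R2=0&0=0
MOD R0, 14 → R0=0%14=0
MOD R0, 7 → R0=0%7=0
ADD R5, 3 → R5=16+3=19
CMP R5, 25  (cmp 19,25)
JNZ L1: taken
AND R2, R0 → R2=0&0=0
MOD R0, 14 → R0=0%14=0
MOD R0, 7 → R0=0%7=0
ADD R5, 3 → R5=19+3=22
CMP R5, 25  (cmp 22,25)
JNZ L1: taken
AND R2, R0 → R2=0&0=0
MOD R0, 14 → R0=0%14=0
MOD R0, 7 → R0=0%7=0
ADD R5, 3 → R5=22+3=25
CMP R5, 25  (cmp 25,25)
JNZ L1: not taken
halt.
Total executed instructions: 46.

46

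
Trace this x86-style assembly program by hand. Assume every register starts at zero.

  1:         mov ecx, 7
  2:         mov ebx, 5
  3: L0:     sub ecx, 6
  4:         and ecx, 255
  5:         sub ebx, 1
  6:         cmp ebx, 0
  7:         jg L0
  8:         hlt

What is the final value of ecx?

233

after mov ecx, 7: ecx=7
after mov ebx, 5: ebx=5
after sub ecx, 6: ecx=7-6=1
after and ecx, 255: ecx=1&255=1
after sub ebx, 1: ebx=5-1=4
cmp ebx, 0  (cmp 4,0)
jg L0: taken
after sub ecx, 6: ecx=1-6=-5
after and ecx, 255: ecx=(-5)&255=251
after sub ebx, 1: ebx=4-1=3
cmp ebx, 0  (cmp 3,0)
jg L0: taken
after sub ecx, 6: ecx=251-6=245
after and ecx, 255: ecx=245&255=245
after sub ebx, 1: ebx=3-1=2
cmp ebx, 0  (cmp 2,0)
jg L0: taken
after sub ecx, 6: ecx=245-6=239
after and ecx, 255: ecx=239&255=239
after sub ebx, 1: ebx=2-1=1
cmp ebx, 0  (cmp 1,0)
jg L0: taken
after sub ecx, 6: ecx=239-6=233
after and ecx, 255: ecx=233&255=233
after sub ebx, 1: ebx=1-1=0
cmp ebx, 0  (cmp 0,0)
jg L0: not taken
halt.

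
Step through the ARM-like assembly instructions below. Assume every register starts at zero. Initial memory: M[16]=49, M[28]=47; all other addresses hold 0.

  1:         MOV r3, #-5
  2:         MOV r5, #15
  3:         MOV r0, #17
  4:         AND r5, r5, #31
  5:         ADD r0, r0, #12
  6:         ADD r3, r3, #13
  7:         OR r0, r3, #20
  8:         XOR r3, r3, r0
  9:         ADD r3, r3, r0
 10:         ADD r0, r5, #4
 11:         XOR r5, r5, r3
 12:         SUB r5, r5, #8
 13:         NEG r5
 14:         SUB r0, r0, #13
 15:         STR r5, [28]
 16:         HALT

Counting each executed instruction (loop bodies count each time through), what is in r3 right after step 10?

after MOV r3, #-5: r3=-5
after MOV r5, #15: r5=15
after MOV r0, #17: r0=17
after AND r5, r5, #31: r5=15&31=15
after ADD r0, r0, #12: r0=17+12=29
after ADD r3, r3, #13: r3=(-5)+13=8
after OR r0, r3, #20: r0=8|20=28
after XOR r3, r3, r0: r3=8^28=20
after ADD r3, r3, r0: r3=20+28=48
after ADD r0, r5, #4: r0=15+4=19
After step 10: r3 = 48.

48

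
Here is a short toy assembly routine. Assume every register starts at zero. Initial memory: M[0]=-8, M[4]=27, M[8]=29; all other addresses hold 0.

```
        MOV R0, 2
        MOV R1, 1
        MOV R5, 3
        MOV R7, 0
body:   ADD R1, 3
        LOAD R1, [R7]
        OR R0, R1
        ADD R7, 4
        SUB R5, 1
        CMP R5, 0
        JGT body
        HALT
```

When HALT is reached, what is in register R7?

12

MOV R0, 2 → R0=2
MOV R1, 1 → R1=1
MOV R5, 3 → R5=3
MOV R7, 0 → R7=0
ADD R1, 3 → R1=1+3=4
LOAD R1, [R7] → R1=M[0]=-8
OR R0, R1 → R0=2|(-8)=-6
ADD R7, 4 → R7=0+4=4
SUB R5, 1 → R5=3-1=2
CMP R5, 0  (cmp 2,0)
JGT body: taken
ADD R1, 3 → R1=(-8)+3=-5
LOAD R1, [R7] → R1=M[4]=27
OR R0, R1 → R0=(-6)|27=-5
ADD R7, 4 → R7=4+4=8
SUB R5, 1 → R5=2-1=1
CMP R5, 0  (cmp 1,0)
JGT body: taken
ADD R1, 3 → R1=27+3=30
LOAD R1, [R7] → R1=M[8]=29
OR R0, R1 → R0=(-5)|29=-1
ADD R7, 4 → R7=8+4=12
SUB R5, 1 → R5=1-1=0
CMP R5, 0  (cmp 0,0)
JGT body: not taken
halt.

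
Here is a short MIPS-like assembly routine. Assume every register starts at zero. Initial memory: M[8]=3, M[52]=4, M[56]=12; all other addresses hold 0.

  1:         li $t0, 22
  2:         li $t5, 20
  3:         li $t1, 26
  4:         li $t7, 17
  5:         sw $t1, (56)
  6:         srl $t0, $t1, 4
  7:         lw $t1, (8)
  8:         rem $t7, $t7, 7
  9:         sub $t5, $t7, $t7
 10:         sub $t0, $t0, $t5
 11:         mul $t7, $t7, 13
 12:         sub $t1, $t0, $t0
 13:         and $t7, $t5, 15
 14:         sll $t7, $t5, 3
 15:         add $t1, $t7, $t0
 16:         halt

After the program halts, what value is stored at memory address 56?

after li $t0, 22: $t0=22
after li $t5, 20: $t5=20
after li $t1, 26: $t1=26
after li $t7, 17: $t7=17
sw $t1, (56) → M[56]=26
after srl $t0, $t1, 4: $t0=26>>4=1
after lw $t1, (8): $t1=M[8]=3
after rem $t7, $t7, 7: $t7=17%7=3
after sub $t5, $t7, $t7: $t5=3-3=0
after sub $t0, $t0, $t5: $t0=1-0=1
after mul $t7, $t7, 13: $t7=3*13=39
after sub $t1, $t0, $t0: $t1=1-1=0
after and $t7, $t5, 15: $t7=0&15=0
after sll $t7, $t5, 3: $t7=0<<3=0
after add $t1, $t7, $t0: $t1=0+1=1
halt.

26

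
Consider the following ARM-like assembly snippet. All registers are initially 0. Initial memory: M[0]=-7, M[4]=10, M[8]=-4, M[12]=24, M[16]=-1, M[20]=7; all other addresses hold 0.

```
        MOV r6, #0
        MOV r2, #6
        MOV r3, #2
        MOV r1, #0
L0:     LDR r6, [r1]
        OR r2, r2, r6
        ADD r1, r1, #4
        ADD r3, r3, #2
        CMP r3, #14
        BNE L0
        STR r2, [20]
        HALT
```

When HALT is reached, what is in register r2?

-1

MOV r6, #0 → r6=0
MOV r2, #6 → r2=6
MOV r3, #2 → r3=2
MOV r1, #0 → r1=0
LDR r6, [r1] → r6=M[0]=-7
OR r2, r2, r6 → r2=6|(-7)=-1
ADD r1, r1, #4 → r1=0+4=4
ADD r3, r3, #2 → r3=2+2=4
CMP r3, #14  (cmp 4,14)
BNE L0: taken
LDR r6, [r1] → r6=M[4]=10
OR r2, r2, r6 → r2=(-1)|10=-1
ADD r1, r1, #4 → r1=4+4=8
ADD r3, r3, #2 → r3=4+2=6
CMP r3, #14  (cmp 6,14)
BNE L0: taken
LDR r6, [r1] → r6=M[8]=-4
OR r2, r2, r6 → r2=(-1)|(-4)=-1
ADD r1, r1, #4 → r1=8+4=12
ADD r3, r3, #2 → r3=6+2=8
CMP r3, #14  (cmp 8,14)
BNE L0: taken
LDR r6, [r1] → r6=M[12]=24
OR r2, r2, r6 → r2=(-1)|24=-1
ADD r1, r1, #4 → r1=12+4=16
ADD r3, r3, #2 → r3=8+2=10
CMP r3, #14  (cmp 10,14)
BNE L0: taken
LDR r6, [r1] → r6=M[16]=-1
OR r2, r2, r6 → r2=(-1)|(-1)=-1
ADD r1, r1, #4 → r1=16+4=20
ADD r3, r3, #2 → r3=10+2=12
CMP r3, #14  (cmp 12,14)
BNE L0: taken
LDR r6, [r1] → r6=M[20]=7
OR r2, r2, r6 → r2=(-1)|7=-1
ADD r1, r1, #4 → r1=20+4=24
ADD r3, r3, #2 → r3=12+2=14
CMP r3, #14  (cmp 14,14)
BNE L0: not taken
STR r2, [20] → M[20]=-1
halt.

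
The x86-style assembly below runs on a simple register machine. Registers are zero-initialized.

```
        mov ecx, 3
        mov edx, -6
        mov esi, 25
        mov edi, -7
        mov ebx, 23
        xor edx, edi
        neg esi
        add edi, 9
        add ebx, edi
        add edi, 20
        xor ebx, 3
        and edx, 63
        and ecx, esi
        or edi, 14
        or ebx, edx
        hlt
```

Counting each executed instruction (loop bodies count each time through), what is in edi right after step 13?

mov ecx, 3 → ecx=3
mov edx, -6 → edx=-6
mov esi, 25 → esi=25
mov edi, -7 → edi=-7
mov ebx, 23 → ebx=23
xor edx, edi → edx=(-6)^(-7)=3
neg esi → esi=-(25)=-25
add edi, 9 → edi=(-7)+9=2
add ebx, edi → ebx=23+2=25
add edi, 20 → edi=2+20=22
xor ebx, 3 → ebx=25^3=26
and edx, 63 → edx=3&63=3
and ecx, esi → ecx=3&(-25)=3
After step 13: edi = 22.

22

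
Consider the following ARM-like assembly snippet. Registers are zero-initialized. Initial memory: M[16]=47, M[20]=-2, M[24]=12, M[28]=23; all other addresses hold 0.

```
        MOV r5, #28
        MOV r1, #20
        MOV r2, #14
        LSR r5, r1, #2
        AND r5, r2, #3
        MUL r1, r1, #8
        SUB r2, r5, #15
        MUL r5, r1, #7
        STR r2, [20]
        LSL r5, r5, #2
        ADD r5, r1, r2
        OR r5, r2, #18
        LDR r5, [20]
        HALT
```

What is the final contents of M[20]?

r5=28
r1=20
r2=14
r5=20>>2=5
r5=14&3=2
r1=20*8=160
r2=2-15=-13
r5=160*7=1120
STR r2, [20] → M[20]=-13
r5=1120<<2=4480
r5=160+(-13)=147
r5=(-13)|18=-13
r5=M[20]=-13
halt.

-13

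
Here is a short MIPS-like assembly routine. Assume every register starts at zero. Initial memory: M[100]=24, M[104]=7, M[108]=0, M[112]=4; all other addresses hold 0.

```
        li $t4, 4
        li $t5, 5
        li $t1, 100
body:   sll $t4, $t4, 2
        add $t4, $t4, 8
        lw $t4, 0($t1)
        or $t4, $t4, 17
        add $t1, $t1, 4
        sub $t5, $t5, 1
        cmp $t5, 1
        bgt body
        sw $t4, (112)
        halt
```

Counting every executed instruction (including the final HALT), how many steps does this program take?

37

$t4=4
$t5=5
$t1=100
$t4=4<<2=16
$t4=16+8=24
$t4=M[100]=24
$t4=24|17=25
$t1=100+4=104
$t5=5-1=4
cmp $t5, 1  (cmp 4,1)
bgt body: taken
$t4=25<<2=100
$t4=100+8=108
$t4=M[104]=7
$t4=7|17=23
$t1=104+4=108
$t5=4-1=3
cmp $t5, 1  (cmp 3,1)
bgt body: taken
$t4=23<<2=92
$t4=92+8=100
$t4=M[108]=0
$t4=0|17=17
$t1=108+4=112
$t5=3-1=2
cmp $t5, 1  (cmp 2,1)
bgt body: taken
$t4=17<<2=68
$t4=68+8=76
$t4=M[112]=4
$t4=4|17=21
$t1=112+4=116
$t5=2-1=1
cmp $t5, 1  (cmp 1,1)
bgt body: not taken
sw $t4, (112) → M[112]=21
halt.
Total executed instructions: 37.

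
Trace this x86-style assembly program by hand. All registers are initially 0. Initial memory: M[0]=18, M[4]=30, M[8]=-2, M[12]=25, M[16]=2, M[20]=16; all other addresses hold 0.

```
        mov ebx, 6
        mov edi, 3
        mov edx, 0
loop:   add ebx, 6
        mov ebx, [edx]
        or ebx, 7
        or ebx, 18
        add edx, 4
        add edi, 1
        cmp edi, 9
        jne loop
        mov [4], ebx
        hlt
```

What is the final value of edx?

mov ebx, 6 → ebx=6
mov edi, 3 → edi=3
mov edx, 0 → edx=0
add ebx, 6 → ebx=6+6=12
mov ebx, [edx] → ebx=M[0]=18
or ebx, 7 → ebx=18|7=23
or ebx, 18 → ebx=23|18=23
add edx, 4 → edx=0+4=4
add edi, 1 → edi=3+1=4
cmp edi, 9  (cmp 4,9)
jne loop: taken
add ebx, 6 → ebx=23+6=29
mov ebx, [edx] → ebx=M[4]=30
or ebx, 7 → ebx=30|7=31
or ebx, 18 → ebx=31|18=31
add edx, 4 → edx=4+4=8
add edi, 1 → edi=4+1=5
cmp edi, 9  (cmp 5,9)
jne loop: taken
add ebx, 6 → ebx=31+6=37
mov ebx, [edx] → ebx=M[8]=-2
or ebx, 7 → ebx=(-2)|7=-1
or ebx, 18 → ebx=(-1)|18=-1
add edx, 4 → edx=8+4=12
add edi, 1 → edi=5+1=6
cmp edi, 9  (cmp 6,9)
jne loop: taken
add ebx, 6 → ebx=(-1)+6=5
mov ebx, [edx] → ebx=M[12]=25
or ebx, 7 → ebx=25|7=31
or ebx, 18 → ebx=31|18=31
add edx, 4 → edx=12+4=16
add edi, 1 → edi=6+1=7
cmp edi, 9  (cmp 7,9)
jne loop: taken
add ebx, 6 → ebx=31+6=37
mov ebx, [edx] → ebx=M[16]=2
or ebx, 7 → ebx=2|7=7
or ebx, 18 → ebx=7|18=23
add edx, 4 → edx=16+4=20
add edi, 1 → edi=7+1=8
cmp edi, 9  (cmp 8,9)
jne loop: taken
add ebx, 6 → ebx=23+6=29
mov ebx, [edx] → ebx=M[20]=16
or ebx, 7 → ebx=16|7=23
or ebx, 18 → ebx=23|18=23
add edx, 4 → edx=20+4=24
add edi, 1 → edi=8+1=9
cmp edi, 9  (cmp 9,9)
jne loop: not taken
mov [4], ebx → M[4]=23
halt.

24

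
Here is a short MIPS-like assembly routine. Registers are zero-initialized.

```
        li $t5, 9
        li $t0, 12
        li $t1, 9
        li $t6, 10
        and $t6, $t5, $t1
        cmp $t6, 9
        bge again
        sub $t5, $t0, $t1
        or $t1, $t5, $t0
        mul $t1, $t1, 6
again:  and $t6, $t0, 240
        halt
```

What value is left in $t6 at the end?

0

after li $t5, 9: $t5=9
after li $t0, 12: $t0=12
after li $t1, 9: $t1=9
after li $t6, 10: $t6=10
after and $t6, $t5, $t1: $t6=9&9=9
cmp $t6, 9  (cmp 9,9)
bge again: taken
after and $t6, $t0, 240: $t6=12&240=0
halt.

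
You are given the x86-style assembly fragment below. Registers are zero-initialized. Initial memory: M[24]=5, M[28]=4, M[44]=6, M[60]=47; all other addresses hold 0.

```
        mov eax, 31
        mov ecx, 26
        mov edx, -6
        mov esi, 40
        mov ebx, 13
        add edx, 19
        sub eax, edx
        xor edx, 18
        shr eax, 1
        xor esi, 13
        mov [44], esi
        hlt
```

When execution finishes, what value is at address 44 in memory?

37

after mov eax, 31: eax=31
after mov ecx, 26: ecx=26
after mov edx, -6: edx=-6
after mov esi, 40: esi=40
after mov ebx, 13: ebx=13
after add edx, 19: edx=(-6)+19=13
after sub eax, edx: eax=31-13=18
after xor edx, 18: edx=13^18=31
after shr eax, 1: eax=18>>1=9
after xor esi, 13: esi=40^13=37
mov [44], esi → M[44]=37
halt.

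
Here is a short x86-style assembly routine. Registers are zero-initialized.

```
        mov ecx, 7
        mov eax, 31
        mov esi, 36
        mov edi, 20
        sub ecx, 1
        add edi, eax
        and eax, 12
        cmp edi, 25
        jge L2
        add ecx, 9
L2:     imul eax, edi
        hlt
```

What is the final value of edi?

51

mov ecx, 7 → ecx=7
mov eax, 31 → eax=31
mov esi, 36 → esi=36
mov edi, 20 → edi=20
sub ecx, 1 → ecx=7-1=6
add edi, eax → edi=20+31=51
and eax, 12 → eax=31&12=12
cmp edi, 25  (cmp 51,25)
jge L2: taken
imul eax, edi → eax=12*51=612
halt.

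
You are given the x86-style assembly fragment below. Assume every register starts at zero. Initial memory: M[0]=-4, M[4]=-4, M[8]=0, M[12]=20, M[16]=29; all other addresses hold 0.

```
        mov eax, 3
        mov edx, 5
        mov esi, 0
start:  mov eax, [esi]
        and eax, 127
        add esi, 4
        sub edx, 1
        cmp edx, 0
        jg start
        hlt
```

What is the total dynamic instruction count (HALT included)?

eax=3
edx=5
esi=0
eax=M[0]=-4
eax=(-4)&127=124
esi=0+4=4
edx=5-1=4
cmp edx, 0  (cmp 4,0)
jg start: taken
eax=M[4]=-4
eax=(-4)&127=124
esi=4+4=8
edx=4-1=3
cmp edx, 0  (cmp 3,0)
jg start: taken
eax=M[8]=0
eax=0&127=0
esi=8+4=12
edx=3-1=2
cmp edx, 0  (cmp 2,0)
jg start: taken
eax=M[12]=20
eax=20&127=20
esi=12+4=16
edx=2-1=1
cmp edx, 0  (cmp 1,0)
jg start: taken
eax=M[16]=29
eax=29&127=29
esi=16+4=20
edx=1-1=0
cmp edx, 0  (cmp 0,0)
jg start: not taken
halt.
Total executed instructions: 34.

34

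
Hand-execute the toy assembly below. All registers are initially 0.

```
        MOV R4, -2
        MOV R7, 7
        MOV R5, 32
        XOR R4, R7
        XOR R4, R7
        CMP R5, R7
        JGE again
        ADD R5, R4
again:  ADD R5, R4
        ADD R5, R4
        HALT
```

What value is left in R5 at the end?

28

R4=-2
R7=7
R5=32
R4=(-2)^7=-7
R4=(-7)^7=-2
CMP R5, R7  (cmp 32,7)
JGE again: taken
R5=32+(-2)=30
R5=30+(-2)=28
halt.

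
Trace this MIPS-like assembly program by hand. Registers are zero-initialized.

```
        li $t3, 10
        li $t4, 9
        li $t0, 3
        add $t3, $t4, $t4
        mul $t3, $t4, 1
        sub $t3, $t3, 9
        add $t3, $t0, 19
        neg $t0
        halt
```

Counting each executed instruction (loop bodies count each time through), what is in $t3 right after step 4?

after li $t3, 10: $t3=10
after li $t4, 9: $t4=9
after li $t0, 3: $t0=3
after add $t3, $t4, $t4: $t3=9+9=18
After step 4: $t3 = 18.

18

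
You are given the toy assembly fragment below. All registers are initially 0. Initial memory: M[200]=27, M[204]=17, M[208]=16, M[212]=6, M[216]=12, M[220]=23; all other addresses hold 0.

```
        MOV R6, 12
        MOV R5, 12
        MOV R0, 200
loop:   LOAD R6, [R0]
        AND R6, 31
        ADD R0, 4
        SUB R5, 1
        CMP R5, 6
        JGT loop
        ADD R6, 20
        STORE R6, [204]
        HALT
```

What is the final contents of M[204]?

43

after MOV R6, 12: R6=12
after MOV R5, 12: R5=12
after MOV R0, 200: R0=200
after LOAD R6, [R0]: R6=M[200]=27
after AND R6, 31: R6=27&31=27
after ADD R0, 4: R0=200+4=204
after SUB R5, 1: R5=12-1=11
CMP R5, 6  (cmp 11,6)
JGT loop: taken
after LOAD R6, [R0]: R6=M[204]=17
after AND R6, 31: R6=17&31=17
after ADD R0, 4: R0=204+4=208
after SUB R5, 1: R5=11-1=10
CMP R5, 6  (cmp 10,6)
JGT loop: taken
after LOAD R6, [R0]: R6=M[208]=16
after AND R6, 31: R6=16&31=16
after ADD R0, 4: R0=208+4=212
after SUB R5, 1: R5=10-1=9
CMP R5, 6  (cmp 9,6)
JGT loop: taken
after LOAD R6, [R0]: R6=M[212]=6
after AND R6, 31: R6=6&31=6
after ADD R0, 4: R0=212+4=216
after SUB R5, 1: R5=9-1=8
CMP R5, 6  (cmp 8,6)
JGT loop: taken
after LOAD R6, [R0]: R6=M[216]=12
after AND R6, 31: R6=12&31=12
after ADD R0, 4: R0=216+4=220
after SUB R5, 1: R5=8-1=7
CMP R5, 6  (cmp 7,6)
JGT loop: taken
after LOAD R6, [R0]: R6=M[220]=23
after AND R6, 31: R6=23&31=23
after ADD R0, 4: R0=220+4=224
after SUB R5, 1: R5=7-1=6
CMP R5, 6  (cmp 6,6)
JGT loop: not taken
after ADD R6, 20: R6=23+20=43
STORE R6, [204] → M[204]=43
halt.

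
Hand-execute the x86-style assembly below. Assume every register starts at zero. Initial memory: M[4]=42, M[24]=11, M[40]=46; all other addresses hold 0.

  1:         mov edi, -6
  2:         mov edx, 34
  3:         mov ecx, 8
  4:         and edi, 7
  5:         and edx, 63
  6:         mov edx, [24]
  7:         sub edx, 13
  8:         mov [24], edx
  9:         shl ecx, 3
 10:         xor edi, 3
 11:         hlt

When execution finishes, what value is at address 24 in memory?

after mov edi, -6: edi=-6
after mov edx, 34: edx=34
after mov ecx, 8: ecx=8
after and edi, 7: edi=(-6)&7=2
after and edx, 63: edx=34&63=34
after mov edx, [24]: edx=M[24]=11
after sub edx, 13: edx=11-13=-2
mov [24], edx → M[24]=-2
after shl ecx, 3: ecx=8<<3=64
after xor edi, 3: edi=2^3=1
halt.

-2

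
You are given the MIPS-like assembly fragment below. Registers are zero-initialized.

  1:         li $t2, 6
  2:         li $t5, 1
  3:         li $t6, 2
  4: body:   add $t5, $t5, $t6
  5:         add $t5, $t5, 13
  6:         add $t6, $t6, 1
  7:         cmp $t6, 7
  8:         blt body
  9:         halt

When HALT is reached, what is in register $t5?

after li $t2, 6: $t2=6
after li $t5, 1: $t5=1
after li $t6, 2: $t6=2
after add $t5, $t5, $t6: $t5=1+2=3
after add $t5, $t5, 13: $t5=3+13=16
after add $t6, $t6, 1: $t6=2+1=3
cmp $t6, 7  (cmp 3,7)
blt body: taken
after add $t5, $t5, $t6: $t5=16+3=19
after add $t5, $t5, 13: $t5=19+13=32
after add $t6, $t6, 1: $t6=3+1=4
cmp $t6, 7  (cmp 4,7)
blt body: taken
after add $t5, $t5, $t6: $t5=32+4=36
after add $t5, $t5, 13: $t5=36+13=49
after add $t6, $t6, 1: $t6=4+1=5
cmp $t6, 7  (cmp 5,7)
blt body: taken
after add $t5, $t5, $t6: $t5=49+5=54
after add $t5, $t5, 13: $t5=54+13=67
after add $t6, $t6, 1: $t6=5+1=6
cmp $t6, 7  (cmp 6,7)
blt body: taken
after add $t5, $t5, $t6: $t5=67+6=73
after add $t5, $t5, 13: $t5=73+13=86
after add $t6, $t6, 1: $t6=6+1=7
cmp $t6, 7  (cmp 7,7)
blt body: not taken
halt.

86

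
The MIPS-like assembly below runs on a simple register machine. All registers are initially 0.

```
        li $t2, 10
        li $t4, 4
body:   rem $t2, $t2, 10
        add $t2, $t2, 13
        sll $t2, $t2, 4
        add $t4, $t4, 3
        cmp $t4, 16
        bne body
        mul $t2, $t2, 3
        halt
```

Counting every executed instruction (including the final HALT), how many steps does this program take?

28

after li $t2, 10: $t2=10
after li $t4, 4: $t4=4
after rem $t2, $t2, 10: $t2=10%10=0
after add $t2, $t2, 13: $t2=0+13=13
after sll $t2, $t2, 4: $t2=13<<4=208
after add $t4, $t4, 3: $t4=4+3=7
cmp $t4, 16  (cmp 7,16)
bne body: taken
after rem $t2, $t2, 10: $t2=208%10=8
after add $t2, $t2, 13: $t2=8+13=21
after sll $t2, $t2, 4: $t2=21<<4=336
after add $t4, $t4, 3: $t4=7+3=10
cmp $t4, 16  (cmp 10,16)
bne body: taken
after rem $t2, $t2, 10: $t2=336%10=6
after add $t2, $t2, 13: $t2=6+13=19
after sll $t2, $t2, 4: $t2=19<<4=304
after add $t4, $t4, 3: $t4=10+3=13
cmp $t4, 16  (cmp 13,16)
bne body: taken
after rem $t2, $t2, 10: $t2=304%10=4
after add $t2, $t2, 13: $t2=4+13=17
after sll $t2, $t2, 4: $t2=17<<4=272
after add $t4, $t4, 3: $t4=13+3=16
cmp $t4, 16  (cmp 16,16)
bne body: not taken
after mul $t2, $t2, 3: $t2=272*3=816
halt.
Total executed instructions: 28.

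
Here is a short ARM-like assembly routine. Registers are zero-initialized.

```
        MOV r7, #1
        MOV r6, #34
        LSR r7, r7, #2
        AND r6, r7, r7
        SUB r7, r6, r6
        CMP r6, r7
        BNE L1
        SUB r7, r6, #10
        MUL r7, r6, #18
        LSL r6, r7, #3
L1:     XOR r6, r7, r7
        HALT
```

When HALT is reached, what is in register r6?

MOV r7, #1 → r7=1
MOV r6, #34 → r6=34
LSR r7, r7, #2 → r7=1>>2=0
AND r6, r7, r7 → r6=0&0=0
SUB r7, r6, r6 → r7=0-0=0
CMP r6, r7  (cmp 0,0)
BNE L1: not taken
SUB r7, r6, #10 → r7=0-10=-10
MUL r7, r6, #18 → r7=0*18=0
LSL r6, r7, #3 → r6=0<<3=0
XOR r6, r7, r7 → r6=0^0=0
halt.

0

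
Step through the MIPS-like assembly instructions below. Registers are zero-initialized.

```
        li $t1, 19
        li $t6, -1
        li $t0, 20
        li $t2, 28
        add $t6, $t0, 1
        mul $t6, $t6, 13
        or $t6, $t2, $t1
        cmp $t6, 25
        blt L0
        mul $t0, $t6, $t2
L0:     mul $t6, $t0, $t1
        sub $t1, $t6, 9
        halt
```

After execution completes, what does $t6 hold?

after li $t1, 19: $t1=19
after li $t6, -1: $t6=-1
after li $t0, 20: $t0=20
after li $t2, 28: $t2=28
after add $t6, $t0, 1: $t6=20+1=21
after mul $t6, $t6, 13: $t6=21*13=273
after or $t6, $t2, $t1: $t6=28|19=31
cmp $t6, 25  (cmp 31,25)
blt L0: not taken
after mul $t0, $t6, $t2: $t0=31*28=868
after mul $t6, $t0, $t1: $t6=868*19=16492
after sub $t1, $t6, 9: $t1=16492-9=16483
halt.

16492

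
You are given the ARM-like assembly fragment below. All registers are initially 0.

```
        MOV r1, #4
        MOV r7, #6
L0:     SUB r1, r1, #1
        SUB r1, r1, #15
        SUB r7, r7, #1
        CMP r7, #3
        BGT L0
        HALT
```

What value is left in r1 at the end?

-44

r1=4
r7=6
r1=4-1=3
r1=3-15=-12
r7=6-1=5
CMP r7, #3  (cmp 5,3)
BGT L0: taken
r1=(-12)-1=-13
r1=(-13)-15=-28
r7=5-1=4
CMP r7, #3  (cmp 4,3)
BGT L0: taken
r1=(-28)-1=-29
r1=(-29)-15=-44
r7=4-1=3
CMP r7, #3  (cmp 3,3)
BGT L0: not taken
halt.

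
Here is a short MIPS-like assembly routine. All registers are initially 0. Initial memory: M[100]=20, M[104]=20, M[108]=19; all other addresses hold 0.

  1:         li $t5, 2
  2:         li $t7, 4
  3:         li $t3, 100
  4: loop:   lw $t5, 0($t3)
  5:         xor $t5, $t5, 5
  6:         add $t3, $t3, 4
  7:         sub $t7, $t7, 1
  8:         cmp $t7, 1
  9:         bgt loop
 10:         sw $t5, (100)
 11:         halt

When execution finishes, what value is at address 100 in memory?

22

li $t5, 2 → $t5=2
li $t7, 4 → $t7=4
li $t3, 100 → $t3=100
lw $t5, 0($t3) → $t5=M[100]=20
xor $t5, $t5, 5 → $t5=20^5=17
add $t3, $t3, 4 → $t3=100+4=104
sub $t7, $t7, 1 → $t7=4-1=3
cmp $t7, 1  (cmp 3,1)
bgt loop: taken
lw $t5, 0($t3) → $t5=M[104]=20
xor $t5, $t5, 5 → $t5=20^5=17
add $t3, $t3, 4 → $t3=104+4=108
sub $t7, $t7, 1 → $t7=3-1=2
cmp $t7, 1  (cmp 2,1)
bgt loop: taken
lw $t5, 0($t3) → $t5=M[108]=19
xor $t5, $t5, 5 → $t5=19^5=22
add $t3, $t3, 4 → $t3=108+4=112
sub $t7, $t7, 1 → $t7=2-1=1
cmp $t7, 1  (cmp 1,1)
bgt loop: not taken
sw $t5, (100) → M[100]=22
halt.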